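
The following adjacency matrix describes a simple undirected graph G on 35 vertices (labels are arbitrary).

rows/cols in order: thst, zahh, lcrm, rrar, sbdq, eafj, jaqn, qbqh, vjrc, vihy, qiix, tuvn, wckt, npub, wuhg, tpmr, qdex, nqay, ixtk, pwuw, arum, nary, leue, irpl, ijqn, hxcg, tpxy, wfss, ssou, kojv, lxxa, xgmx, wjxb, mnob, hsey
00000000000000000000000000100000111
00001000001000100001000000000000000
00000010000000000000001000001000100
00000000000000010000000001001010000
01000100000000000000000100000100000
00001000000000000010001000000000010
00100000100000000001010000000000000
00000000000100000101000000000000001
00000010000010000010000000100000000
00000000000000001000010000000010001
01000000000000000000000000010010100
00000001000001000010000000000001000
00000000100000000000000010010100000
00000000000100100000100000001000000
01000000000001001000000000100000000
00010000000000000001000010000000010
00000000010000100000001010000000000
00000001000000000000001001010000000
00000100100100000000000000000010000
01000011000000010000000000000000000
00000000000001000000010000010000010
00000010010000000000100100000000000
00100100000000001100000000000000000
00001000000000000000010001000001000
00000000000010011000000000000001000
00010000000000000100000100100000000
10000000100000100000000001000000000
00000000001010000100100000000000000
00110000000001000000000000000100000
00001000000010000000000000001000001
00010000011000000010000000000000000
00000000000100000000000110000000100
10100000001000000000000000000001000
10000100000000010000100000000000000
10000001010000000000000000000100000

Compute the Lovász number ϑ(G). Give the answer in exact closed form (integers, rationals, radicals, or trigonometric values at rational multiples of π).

deg(tpmr) = 4; N(tpmr) = {rrar, pwuw, ijqn, mnob}.
deg(qdex) = 4; N(qdex) = {vihy, wuhg, leue, ijqn}.
deg(ixtk) = 4; N(ixtk) = {eafj, vjrc, tuvn, lxxa}.
deg(ijqn) = 4; N(ijqn) = {wckt, tpmr, qdex, xgmx}.
Every vertex has degree 4 (N=35); Kneser K(7,3) on C(7,3)=35 vertices.
Distinct eigenvalues (to 4 d.p.): [4.0, 2.0, -1.0, -3.0].
ϑ = −N·λ_min/(λ_max−λ_min) = −35·(-3)/(4−(-3)) = 15.
= 15.0000000… (decimal).

15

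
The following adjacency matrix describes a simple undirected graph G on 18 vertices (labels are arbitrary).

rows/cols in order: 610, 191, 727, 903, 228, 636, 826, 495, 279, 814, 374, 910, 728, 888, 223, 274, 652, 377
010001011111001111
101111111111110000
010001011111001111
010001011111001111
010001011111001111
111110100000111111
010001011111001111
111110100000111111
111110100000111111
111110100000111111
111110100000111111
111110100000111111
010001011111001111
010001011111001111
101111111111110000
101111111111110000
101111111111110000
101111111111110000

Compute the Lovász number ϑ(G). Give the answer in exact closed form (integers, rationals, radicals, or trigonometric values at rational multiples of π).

7

Vertex 610 has 11 neighbors: 191, 636, 495, 279, 814, 374, 910, 223, 274, 652, 377.
Vertex 727 has 11 neighbors: 191, 636, 495, 279, 814, 374, 910, 223, 274, 652, 377.
N(652) = {610, 727, 903, 228, 636, 826, 495, 279, 814, 374, 910, 728, 888}, |N(652)| = 13.
deg(279) = 12; N(279) = {610, 191, 727, 903, 228, 826, 728, 888, 223, 274, 652, 377}.
K_{7,6,5} (perfect); ϑ(G) = α(G) = max{7,6,5} = 7.
Numerically 7.000000000.
Check 7 ≤ 7 ≤ 7: collapsed.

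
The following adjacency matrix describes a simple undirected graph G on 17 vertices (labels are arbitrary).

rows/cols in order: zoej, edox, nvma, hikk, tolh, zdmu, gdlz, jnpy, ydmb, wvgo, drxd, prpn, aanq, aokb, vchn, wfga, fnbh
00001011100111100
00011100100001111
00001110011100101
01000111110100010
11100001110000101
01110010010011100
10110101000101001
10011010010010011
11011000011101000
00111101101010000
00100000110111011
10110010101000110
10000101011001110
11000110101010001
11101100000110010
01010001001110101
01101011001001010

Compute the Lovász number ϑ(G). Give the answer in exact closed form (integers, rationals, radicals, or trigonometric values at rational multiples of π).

Vertex vchn has 8 neighbors: zoej, edox, nvma, tolh, zdmu, prpn, aanq, wfga.
N(tolh) = {zoej, edox, nvma, jnpy, ydmb, wvgo, vchn, fnbh}, |N(tolh)| = 8.
deg(drxd) = 8; N(drxd) = {nvma, ydmb, wvgo, prpn, aanq, aokb, wfga, fnbh}.
N(aokb) = {zoej, edox, zdmu, gdlz, ydmb, drxd, aanq, fnbh}, |N(aokb)| = 8.
Regular of degree 8 on 17 vertices: Paley(17): SR with (k,λ,μ)=(8,3,4).
Distinct eigenvalues (to 6 d.p.): [8.0, 1.561553, -2.561553].
Lovász: ϑ = −17(-sqrt(17)/2 - 1/2)/(8+-(-sqrt(17)/2 - 1/2)) = sqrt(17).
ϑ(G) ≈ 4.123106.

sqrt(17)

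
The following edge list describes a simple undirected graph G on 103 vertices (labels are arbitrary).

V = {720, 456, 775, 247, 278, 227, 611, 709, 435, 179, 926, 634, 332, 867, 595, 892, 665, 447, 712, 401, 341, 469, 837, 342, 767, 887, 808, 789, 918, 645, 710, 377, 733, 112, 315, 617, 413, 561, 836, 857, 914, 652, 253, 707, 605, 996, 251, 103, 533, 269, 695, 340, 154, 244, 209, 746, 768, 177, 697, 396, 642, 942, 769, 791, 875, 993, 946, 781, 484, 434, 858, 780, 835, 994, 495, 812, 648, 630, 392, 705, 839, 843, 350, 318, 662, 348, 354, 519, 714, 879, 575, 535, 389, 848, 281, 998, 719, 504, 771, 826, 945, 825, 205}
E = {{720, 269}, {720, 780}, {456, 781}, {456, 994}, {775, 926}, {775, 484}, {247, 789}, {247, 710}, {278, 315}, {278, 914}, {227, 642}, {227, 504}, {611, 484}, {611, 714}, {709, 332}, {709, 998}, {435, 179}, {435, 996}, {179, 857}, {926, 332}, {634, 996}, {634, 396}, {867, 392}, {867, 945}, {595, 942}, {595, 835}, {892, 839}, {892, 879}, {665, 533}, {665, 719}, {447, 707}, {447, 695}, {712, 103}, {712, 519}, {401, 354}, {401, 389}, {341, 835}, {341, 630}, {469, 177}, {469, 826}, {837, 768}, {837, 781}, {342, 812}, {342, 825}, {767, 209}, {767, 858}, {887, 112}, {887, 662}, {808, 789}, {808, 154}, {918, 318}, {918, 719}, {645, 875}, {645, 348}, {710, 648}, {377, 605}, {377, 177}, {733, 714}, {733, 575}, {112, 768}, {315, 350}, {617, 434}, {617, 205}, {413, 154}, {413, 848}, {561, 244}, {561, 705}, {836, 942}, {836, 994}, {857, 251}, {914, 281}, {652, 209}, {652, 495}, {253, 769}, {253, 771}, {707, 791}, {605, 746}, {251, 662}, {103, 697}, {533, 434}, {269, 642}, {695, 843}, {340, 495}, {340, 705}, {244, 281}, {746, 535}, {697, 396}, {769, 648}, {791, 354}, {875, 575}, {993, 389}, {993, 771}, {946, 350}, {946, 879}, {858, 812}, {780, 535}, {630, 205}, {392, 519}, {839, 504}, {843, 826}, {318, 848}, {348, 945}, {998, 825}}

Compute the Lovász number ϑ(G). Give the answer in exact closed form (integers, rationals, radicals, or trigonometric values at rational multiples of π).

103*cos(pi/103)/(cos(pi/103) + 1)

N(350) = {315, 946}, |N(350)| = 2.
Vertex 561 has 2 neighbors: 244, 705.
N(642) = {227, 269}, |N(642)| = 2.
N(209) = {767, 652}, |N(209)| = 2.
deg(v) = 2 for all v (|V|=103); a single 103-cycle (edge-transitive).
spec(A) ≈ [2.0, 1.9963, 1.9851, 1.9666, 1.9408, 1.9077, 1.8675, 1.8204, 1.7665, 1.7061, 1.6393, 1.5664, 1.4876, 1.4034, 1.3139, 1.2195, 1.1206, 1.0176, 0.9107, 0.8004, 0.6872, 0.5714, 0.4535, 0.3339, 0.2131, 0.0915, -0.0305, -0.1524, -0.2736, -0.3939, -0.5127, -0.6296, -0.7442, -0.856, -0.9646, -1.0696, -1.1706, -1.2673, -1.3593, -1.4462, -1.5277, -1.6036, -1.6735, -1.7371, -1.7943, -1.8448, -1.8885, -1.9251, -1.9546, -1.9768, -1.9916, -1.9991] (distinct, 4 d.p.).
λ_max=2, λ_min=-2*cos(pi/103); ϑ = −103·λ_min/(λ_max−λ_min) = 103*cos(pi/103)/(cos(pi/103) + 1).
≈ 51.48802047 (to 8 d.p.).
Lovász sandwich 51 ≤ 103*cos(pi/103)/(cos(pi/103) + 1) ≤ 52: both strict.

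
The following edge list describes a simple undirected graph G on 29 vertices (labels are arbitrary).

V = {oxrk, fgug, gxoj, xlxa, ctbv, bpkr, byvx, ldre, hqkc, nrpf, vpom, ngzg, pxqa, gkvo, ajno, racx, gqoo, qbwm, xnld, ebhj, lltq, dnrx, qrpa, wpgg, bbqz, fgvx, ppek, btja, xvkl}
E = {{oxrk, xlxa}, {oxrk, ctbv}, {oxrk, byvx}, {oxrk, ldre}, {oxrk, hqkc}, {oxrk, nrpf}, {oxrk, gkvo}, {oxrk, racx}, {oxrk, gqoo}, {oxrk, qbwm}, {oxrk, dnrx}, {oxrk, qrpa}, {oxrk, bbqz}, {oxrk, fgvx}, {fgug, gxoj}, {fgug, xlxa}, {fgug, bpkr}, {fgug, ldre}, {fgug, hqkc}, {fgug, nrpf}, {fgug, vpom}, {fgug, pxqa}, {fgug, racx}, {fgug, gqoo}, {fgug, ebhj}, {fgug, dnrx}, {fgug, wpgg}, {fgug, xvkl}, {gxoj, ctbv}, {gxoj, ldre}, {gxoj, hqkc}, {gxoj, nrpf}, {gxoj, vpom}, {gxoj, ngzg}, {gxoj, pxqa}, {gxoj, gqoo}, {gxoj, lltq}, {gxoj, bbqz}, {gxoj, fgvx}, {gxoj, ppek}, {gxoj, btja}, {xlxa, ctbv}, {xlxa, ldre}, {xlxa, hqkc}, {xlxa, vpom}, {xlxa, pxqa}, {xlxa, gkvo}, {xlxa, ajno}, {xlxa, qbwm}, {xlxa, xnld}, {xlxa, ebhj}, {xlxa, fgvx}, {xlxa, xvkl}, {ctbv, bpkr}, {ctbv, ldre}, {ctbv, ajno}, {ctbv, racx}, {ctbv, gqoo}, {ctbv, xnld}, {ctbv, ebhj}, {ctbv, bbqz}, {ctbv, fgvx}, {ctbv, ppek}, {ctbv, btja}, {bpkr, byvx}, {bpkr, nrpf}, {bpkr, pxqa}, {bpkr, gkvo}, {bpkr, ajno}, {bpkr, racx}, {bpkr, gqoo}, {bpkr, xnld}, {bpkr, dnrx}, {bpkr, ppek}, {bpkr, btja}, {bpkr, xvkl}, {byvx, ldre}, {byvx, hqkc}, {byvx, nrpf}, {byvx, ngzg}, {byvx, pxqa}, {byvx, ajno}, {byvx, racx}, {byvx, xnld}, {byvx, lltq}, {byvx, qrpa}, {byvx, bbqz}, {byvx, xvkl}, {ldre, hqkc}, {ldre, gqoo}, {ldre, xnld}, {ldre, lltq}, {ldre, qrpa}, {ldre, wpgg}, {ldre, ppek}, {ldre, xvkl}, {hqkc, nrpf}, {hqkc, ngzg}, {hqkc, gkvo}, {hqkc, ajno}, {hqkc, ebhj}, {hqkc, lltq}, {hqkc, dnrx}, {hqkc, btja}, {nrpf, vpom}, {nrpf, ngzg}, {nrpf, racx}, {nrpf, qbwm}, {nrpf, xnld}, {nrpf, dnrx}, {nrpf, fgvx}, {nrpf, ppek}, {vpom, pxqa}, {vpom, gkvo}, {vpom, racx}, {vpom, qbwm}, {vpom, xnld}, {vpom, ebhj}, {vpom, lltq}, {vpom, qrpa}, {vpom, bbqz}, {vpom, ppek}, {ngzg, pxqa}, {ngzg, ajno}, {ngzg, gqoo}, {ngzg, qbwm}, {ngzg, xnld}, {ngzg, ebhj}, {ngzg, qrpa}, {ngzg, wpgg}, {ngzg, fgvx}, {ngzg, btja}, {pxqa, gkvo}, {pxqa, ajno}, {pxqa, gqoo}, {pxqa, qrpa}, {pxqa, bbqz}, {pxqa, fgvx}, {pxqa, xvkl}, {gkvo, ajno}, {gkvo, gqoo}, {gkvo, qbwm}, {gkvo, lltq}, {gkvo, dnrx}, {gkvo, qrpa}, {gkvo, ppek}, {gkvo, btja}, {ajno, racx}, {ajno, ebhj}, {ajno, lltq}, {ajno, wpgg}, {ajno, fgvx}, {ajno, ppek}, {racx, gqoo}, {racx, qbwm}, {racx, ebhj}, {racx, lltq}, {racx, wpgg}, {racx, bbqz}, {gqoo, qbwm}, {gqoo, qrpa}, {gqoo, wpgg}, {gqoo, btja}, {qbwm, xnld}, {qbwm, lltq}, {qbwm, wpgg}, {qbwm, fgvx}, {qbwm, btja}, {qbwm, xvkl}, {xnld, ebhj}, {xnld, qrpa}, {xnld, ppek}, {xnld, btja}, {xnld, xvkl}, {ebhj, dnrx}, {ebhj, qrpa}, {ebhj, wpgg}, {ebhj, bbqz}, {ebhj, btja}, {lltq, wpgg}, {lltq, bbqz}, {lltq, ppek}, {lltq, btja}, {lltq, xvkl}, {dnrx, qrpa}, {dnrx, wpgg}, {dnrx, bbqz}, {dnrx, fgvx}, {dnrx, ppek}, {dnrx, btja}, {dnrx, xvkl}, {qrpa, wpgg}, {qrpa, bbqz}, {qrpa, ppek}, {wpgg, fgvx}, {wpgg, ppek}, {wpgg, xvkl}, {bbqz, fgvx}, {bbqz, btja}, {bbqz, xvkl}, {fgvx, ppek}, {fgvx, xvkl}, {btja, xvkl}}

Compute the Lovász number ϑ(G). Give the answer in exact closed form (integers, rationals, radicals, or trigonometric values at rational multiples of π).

N(oxrk) = {xlxa, ctbv, byvx, ldre, hqkc, nrpf, gkvo, racx, gqoo, qbwm, dnrx, qrpa, bbqz, fgvx}, |N(oxrk)| = 14.
deg(qrpa) = 14; N(qrpa) = {oxrk, byvx, ldre, vpom, ngzg, pxqa, gkvo, gqoo, xnld, ebhj, dnrx, wpgg, bbqz, ppek}.
Vertex bbqz has 14 neighbors: oxrk, gxoj, ctbv, byvx, vpom, pxqa, racx, ebhj, lltq, dnrx, qrpa, fgvx, btja, xvkl.
Vertex xnld has 14 neighbors: xlxa, ctbv, bpkr, byvx, ldre, nrpf, vpom, ngzg, qbwm, ebhj, qrpa, ppek, btja, xvkl.
deg(v) = 14 for all v (|V|=29); SR(29,14,6,7) — a Paley graph.
A has 3 distinct eigenvalues ≈ [14.0, 2.1926, -3.1926].
ϑ = −N·λ_min/(λ_max−λ_min) = −29·(-sqrt(29)/2 - 1/2)/(14−(-sqrt(29)/2 - 1/2)) = sqrt(29).
ϑ(G) ≈ 5.38516.

sqrt(29)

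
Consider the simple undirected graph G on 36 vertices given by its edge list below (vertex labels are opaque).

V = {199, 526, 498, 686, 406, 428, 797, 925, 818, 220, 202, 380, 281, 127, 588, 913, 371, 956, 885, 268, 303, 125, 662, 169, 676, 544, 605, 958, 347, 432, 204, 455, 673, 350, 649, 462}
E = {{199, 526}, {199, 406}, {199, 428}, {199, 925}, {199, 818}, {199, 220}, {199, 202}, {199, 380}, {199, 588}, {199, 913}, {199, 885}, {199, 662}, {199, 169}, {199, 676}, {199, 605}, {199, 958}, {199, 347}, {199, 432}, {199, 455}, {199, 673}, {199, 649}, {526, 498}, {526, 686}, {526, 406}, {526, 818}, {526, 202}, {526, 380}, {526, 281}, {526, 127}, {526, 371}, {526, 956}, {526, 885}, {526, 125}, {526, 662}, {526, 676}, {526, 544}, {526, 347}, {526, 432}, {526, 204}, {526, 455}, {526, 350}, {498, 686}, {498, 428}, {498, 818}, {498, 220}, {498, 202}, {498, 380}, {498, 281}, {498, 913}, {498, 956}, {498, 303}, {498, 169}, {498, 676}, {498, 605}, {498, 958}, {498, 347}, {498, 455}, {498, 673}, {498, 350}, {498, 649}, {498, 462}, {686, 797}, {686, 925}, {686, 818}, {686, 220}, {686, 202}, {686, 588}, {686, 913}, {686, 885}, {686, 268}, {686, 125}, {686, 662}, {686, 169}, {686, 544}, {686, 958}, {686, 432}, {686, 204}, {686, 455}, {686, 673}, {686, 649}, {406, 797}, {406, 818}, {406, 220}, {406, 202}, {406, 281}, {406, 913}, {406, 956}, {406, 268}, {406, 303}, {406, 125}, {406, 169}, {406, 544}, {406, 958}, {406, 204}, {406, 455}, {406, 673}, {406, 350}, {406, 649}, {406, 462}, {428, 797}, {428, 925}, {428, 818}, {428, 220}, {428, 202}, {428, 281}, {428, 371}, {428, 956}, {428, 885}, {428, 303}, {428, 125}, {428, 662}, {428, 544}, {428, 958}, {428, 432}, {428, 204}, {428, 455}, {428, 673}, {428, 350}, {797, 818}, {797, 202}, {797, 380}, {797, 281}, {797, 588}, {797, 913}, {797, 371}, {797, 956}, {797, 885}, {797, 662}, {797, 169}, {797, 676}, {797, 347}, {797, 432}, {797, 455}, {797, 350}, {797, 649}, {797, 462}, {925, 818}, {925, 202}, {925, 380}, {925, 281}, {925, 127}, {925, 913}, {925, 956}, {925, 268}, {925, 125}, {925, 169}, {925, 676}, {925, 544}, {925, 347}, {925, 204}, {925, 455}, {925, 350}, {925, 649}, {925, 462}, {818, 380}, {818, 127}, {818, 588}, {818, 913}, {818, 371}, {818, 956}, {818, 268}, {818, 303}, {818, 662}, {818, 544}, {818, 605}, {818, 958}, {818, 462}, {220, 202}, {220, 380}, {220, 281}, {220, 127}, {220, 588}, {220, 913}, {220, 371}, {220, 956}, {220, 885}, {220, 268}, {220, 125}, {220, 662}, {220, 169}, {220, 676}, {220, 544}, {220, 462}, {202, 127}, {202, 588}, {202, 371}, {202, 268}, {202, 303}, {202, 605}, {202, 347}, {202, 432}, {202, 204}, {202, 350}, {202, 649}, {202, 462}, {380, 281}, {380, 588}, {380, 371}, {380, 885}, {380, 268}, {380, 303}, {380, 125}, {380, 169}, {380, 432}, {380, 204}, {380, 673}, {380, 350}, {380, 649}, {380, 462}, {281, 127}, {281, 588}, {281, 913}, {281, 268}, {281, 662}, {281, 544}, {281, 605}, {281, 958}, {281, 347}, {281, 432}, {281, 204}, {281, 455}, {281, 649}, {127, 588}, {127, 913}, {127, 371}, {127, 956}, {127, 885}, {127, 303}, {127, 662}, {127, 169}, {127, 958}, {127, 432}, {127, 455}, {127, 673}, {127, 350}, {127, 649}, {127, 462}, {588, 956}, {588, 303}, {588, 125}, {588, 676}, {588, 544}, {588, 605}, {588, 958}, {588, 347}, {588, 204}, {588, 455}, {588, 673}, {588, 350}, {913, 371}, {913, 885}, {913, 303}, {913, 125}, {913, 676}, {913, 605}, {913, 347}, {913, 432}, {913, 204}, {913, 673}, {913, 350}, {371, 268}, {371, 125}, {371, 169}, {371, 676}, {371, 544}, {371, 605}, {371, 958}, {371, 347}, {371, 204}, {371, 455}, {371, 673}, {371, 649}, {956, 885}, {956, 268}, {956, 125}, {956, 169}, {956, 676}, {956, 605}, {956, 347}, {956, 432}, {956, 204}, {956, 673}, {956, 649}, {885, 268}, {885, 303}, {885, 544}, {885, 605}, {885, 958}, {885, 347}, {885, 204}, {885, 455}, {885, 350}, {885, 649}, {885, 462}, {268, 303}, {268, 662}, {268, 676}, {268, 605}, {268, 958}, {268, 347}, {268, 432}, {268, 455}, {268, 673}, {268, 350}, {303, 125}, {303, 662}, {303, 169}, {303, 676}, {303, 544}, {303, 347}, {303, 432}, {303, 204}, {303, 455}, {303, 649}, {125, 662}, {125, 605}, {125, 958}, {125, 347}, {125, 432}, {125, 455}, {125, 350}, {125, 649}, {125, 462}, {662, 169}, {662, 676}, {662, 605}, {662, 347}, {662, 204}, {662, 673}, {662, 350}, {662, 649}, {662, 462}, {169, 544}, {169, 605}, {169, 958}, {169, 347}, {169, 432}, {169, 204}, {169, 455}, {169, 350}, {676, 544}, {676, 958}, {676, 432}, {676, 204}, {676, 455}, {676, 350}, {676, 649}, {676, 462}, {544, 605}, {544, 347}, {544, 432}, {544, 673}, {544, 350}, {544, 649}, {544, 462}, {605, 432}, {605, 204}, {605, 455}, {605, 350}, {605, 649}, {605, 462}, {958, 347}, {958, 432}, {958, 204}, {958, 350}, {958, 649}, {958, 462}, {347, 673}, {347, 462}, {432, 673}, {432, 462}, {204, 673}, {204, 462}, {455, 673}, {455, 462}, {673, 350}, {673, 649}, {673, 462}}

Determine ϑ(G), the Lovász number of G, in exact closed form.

8

Vertex 956 has 21 neighbors: 526, 498, 406, 428, 797, 925, 818, 220, 127, 588, 885, 268, 125, 169, 676, 605, 347, 432, 204, 673, 649.
N(662) = {199, 526, 686, 428, 797, 818, 220, 281, 127, 268, 303, 125, 169, 676, 605, 347, 204, 673, 350, 649, 462}, |N(662)| = 21.
Vertex 347 has 21 neighbors: 199, 526, 498, 797, 925, 202, 281, 588, 913, 371, 956, 885, 268, 303, 125, 662, 169, 544, 958, 673, 462.
deg(303) = 21; N(303) = {498, 406, 428, 818, 202, 380, 127, 588, 913, 885, 268, 125, 662, 169, 676, 544, 347, 432, 204, 455, 649}.
21-regular, N=36; Kneser K(9,2) on C(9,2)=36 vertices.
A has 3 distinct eigenvalues ≈ [21.0, 1.0, -6.0].
λ_max=21, λ_min=-6; ϑ = −36·λ_min/(λ_max−λ_min) = 8.
= 8.000000… (decimal).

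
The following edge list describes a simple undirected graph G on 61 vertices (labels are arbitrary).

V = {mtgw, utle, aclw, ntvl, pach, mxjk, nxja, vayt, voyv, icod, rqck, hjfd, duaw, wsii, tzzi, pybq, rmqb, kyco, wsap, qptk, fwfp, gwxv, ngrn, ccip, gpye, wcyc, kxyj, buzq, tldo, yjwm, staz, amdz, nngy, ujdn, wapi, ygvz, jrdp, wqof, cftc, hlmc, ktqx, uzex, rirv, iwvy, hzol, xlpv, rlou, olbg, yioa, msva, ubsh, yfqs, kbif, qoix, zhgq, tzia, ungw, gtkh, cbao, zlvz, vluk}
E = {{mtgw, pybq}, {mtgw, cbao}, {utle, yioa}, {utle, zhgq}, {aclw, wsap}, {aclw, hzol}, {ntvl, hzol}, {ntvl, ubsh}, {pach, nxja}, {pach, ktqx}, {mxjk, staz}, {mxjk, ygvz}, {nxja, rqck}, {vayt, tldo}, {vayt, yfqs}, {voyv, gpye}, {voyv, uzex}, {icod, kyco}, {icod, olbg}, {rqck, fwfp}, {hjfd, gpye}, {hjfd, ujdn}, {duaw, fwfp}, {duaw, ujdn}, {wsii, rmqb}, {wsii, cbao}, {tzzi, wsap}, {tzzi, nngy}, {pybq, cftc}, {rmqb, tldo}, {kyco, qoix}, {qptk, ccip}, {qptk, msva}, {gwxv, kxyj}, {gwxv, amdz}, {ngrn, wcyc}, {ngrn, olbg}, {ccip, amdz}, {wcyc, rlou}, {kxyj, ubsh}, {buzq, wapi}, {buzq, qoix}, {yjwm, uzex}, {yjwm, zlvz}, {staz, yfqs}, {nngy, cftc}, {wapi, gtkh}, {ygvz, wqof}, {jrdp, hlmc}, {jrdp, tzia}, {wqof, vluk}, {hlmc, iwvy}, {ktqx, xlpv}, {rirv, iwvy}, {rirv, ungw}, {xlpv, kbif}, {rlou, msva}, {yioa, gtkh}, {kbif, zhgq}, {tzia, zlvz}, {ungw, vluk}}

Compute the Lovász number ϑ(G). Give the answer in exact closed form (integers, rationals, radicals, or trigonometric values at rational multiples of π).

61*cos(pi/61)/(cos(pi/61) + 1)

N(ngrn) = {wcyc, olbg}, |N(ngrn)| = 2.
Vertex kbif has 2 neighbors: xlpv, zhgq.
Vertex cftc has 2 neighbors: pybq, nngy.
N(tzia) = {jrdp, zlvz}, |N(tzia)| = 2.
Every vertex has degree 2 (N=61); connected 2-regular on 61 ⇒ C_{61}.
A has 31 distinct eigenvalues ≈ [2.0, 1.9894, 1.9577, 1.9053, 1.8326, 1.7406, 1.6301, 1.5023, 1.3585, 1.2004, 1.0296, 0.8478, 0.6571, 0.4594, 0.2568, 0.0515, -0.1544, -0.3586, -0.559, -0.7535, -0.94, -1.1165, -1.2812, -1.4323, -1.5682, -1.6876, -1.789, -1.8714, -1.9341, -1.9762, -1.9973].
With N=61: ϑ(G) = 61·(-(-1)*2*cos(pi/61))/(2−(-2*cos(pi/61))) = 61*cos(pi/61)/(cos(pi/61) + 1).
≈ 30.4797665 (to 7 d.p.).
Sandwich: α(G)=30 ≤ ϑ(G)=61*cos(pi/61)/(cos(pi/61) + 1) ≤ χ(Ḡ)=31 (both strict).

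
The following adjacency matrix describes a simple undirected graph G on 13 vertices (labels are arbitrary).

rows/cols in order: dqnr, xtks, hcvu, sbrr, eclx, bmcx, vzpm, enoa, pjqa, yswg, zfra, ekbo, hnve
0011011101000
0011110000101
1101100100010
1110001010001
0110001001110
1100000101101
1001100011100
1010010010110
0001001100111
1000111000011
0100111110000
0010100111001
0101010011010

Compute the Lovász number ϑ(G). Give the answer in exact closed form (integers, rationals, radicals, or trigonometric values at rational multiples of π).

N(yswg) = {dqnr, eclx, bmcx, vzpm, ekbo, hnve}, |N(yswg)| = 6.
N(hcvu) = {dqnr, xtks, sbrr, eclx, enoa, ekbo}, |N(hcvu)| = 6.
N(hnve) = {xtks, sbrr, bmcx, pjqa, yswg, ekbo}, |N(hnve)| = 6.
Vertex enoa has 6 neighbors: dqnr, hcvu, bmcx, pjqa, zfra, ekbo.
6-regular, N=13; SR(13,6,2,3) — a Paley graph.
Distinct eigenvalues (to 3 d.p.): [6.0, 1.303, -2.303].
Lovász (edge-transitive): ϑ = −13·(-sqrt(13)/2 - 1/2)/((6)−(-sqrt(13)/2 - 1/2)) = sqrt(13).
≈ 3.60555128 (to 8 d.p.).

sqrt(13)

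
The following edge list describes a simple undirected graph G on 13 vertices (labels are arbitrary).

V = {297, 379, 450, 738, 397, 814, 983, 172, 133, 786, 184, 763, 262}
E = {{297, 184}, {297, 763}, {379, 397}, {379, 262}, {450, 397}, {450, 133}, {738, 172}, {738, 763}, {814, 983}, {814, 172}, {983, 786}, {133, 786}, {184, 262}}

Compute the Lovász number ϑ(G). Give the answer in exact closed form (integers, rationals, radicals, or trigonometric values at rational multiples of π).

13*cos(pi/13)/(cos(pi/13) + 1)

Vertex 763 has 2 neighbors: 297, 738.
Vertex 262 has 2 neighbors: 379, 184.
Vertex 172 has 2 neighbors: 738, 814.
N(738) = {172, 763}, |N(738)| = 2.
deg(v) = 2 for all v (|V|=13); this is C_{13}, the 13-cycle.
spec(A) ≈ [2.0, 1.77091, 1.13613, 0.24107, -0.70921, -1.49702, -1.94188] (distinct, 5 d.p.).
λ_max=2, λ_min=-2*cos(pi/13); ϑ = −13·λ_min/(λ_max−λ_min) = 13*cos(pi/13)/(cos(pi/13) + 1).
= 6.4042… (decimal).
6 ≤ 13*cos(pi/13)/(cos(pi/13) + 1) ≤ 7: both strict.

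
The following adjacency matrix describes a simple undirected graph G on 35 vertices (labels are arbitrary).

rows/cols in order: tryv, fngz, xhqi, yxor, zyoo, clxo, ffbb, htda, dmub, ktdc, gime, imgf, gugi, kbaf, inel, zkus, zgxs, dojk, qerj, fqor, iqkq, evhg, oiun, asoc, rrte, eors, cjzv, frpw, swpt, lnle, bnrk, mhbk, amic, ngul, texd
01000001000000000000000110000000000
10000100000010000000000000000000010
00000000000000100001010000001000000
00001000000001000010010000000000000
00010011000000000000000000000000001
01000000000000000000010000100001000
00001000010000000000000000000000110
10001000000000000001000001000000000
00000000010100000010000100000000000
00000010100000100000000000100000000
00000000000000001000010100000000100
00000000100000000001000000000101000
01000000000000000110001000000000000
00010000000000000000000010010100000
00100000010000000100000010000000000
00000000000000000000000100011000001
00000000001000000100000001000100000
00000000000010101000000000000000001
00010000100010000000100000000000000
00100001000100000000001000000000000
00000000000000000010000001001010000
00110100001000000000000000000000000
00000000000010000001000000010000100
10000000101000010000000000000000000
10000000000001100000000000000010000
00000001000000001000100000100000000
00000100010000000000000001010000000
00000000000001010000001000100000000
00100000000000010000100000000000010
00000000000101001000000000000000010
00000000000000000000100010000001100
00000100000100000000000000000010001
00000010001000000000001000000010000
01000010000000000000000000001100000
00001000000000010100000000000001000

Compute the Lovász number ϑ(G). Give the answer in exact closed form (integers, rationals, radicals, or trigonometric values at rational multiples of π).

15

N(evhg) = {xhqi, yxor, clxo, gime}, |N(evhg)| = 4.
Vertex bnrk has 4 neighbors: iqkq, rrte, mhbk, amic.
deg(cjzv) = 4; N(cjzv) = {clxo, ktdc, eors, frpw}.
Vertex ffbb has 4 neighbors: zyoo, ktdc, amic, ngul.
G on 35 vertices is 4-regular; Kneser K(7,3) on C(7,3)=35 vertices.
A has 4 distinct eigenvalues ≈ [4.0, 2.0, -1.0, -3.0].
ϑ = −N·λ_min/(λ_max−λ_min) = −35·(-3)/(4−(-3)) = 15.
ϑ(G) ≈ 15.000000.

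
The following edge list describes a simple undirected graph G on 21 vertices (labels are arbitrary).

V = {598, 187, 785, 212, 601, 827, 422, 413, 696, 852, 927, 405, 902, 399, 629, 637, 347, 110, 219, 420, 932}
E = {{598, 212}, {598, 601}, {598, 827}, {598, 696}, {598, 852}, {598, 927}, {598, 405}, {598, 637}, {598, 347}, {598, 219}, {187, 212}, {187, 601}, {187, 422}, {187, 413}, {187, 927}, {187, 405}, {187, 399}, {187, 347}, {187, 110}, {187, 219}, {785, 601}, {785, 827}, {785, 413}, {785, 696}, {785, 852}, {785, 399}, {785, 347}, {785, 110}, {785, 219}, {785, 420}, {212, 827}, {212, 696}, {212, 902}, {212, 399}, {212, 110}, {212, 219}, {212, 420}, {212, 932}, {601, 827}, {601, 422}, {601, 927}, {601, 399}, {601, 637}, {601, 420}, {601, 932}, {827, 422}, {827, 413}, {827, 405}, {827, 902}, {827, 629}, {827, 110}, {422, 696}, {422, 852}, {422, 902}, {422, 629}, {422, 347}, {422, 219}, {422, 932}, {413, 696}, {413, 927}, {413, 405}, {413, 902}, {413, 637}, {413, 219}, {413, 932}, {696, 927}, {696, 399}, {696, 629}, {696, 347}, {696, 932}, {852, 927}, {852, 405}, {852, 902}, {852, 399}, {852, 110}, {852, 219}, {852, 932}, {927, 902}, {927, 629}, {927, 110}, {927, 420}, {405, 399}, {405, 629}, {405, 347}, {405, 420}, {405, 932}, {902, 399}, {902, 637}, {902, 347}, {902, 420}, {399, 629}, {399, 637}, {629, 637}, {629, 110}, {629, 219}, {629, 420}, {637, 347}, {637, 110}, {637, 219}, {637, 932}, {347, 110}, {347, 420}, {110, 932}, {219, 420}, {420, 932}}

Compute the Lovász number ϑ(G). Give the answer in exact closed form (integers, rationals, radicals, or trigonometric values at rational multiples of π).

6

Vertex 219 has 10 neighbors: 598, 187, 785, 212, 422, 413, 852, 629, 637, 420.
deg(629) = 10; N(629) = {827, 422, 696, 927, 405, 399, 637, 110, 219, 420}.
Vertex 696 has 10 neighbors: 598, 785, 212, 422, 413, 927, 399, 629, 347, 932.
Vertex 405 has 10 neighbors: 598, 187, 827, 413, 852, 399, 629, 347, 420, 932.
21-vertex 10-regular graph: Kneser K(7,2) on C(7,2)=21 vertices.
A has 3 distinct eigenvalues ≈ [10.0, 1.0, -4.0].
λ_max=10, λ_min=-4; ϑ = −21·λ_min/(λ_max−λ_min) = 6.
= 6.0000… (decimal).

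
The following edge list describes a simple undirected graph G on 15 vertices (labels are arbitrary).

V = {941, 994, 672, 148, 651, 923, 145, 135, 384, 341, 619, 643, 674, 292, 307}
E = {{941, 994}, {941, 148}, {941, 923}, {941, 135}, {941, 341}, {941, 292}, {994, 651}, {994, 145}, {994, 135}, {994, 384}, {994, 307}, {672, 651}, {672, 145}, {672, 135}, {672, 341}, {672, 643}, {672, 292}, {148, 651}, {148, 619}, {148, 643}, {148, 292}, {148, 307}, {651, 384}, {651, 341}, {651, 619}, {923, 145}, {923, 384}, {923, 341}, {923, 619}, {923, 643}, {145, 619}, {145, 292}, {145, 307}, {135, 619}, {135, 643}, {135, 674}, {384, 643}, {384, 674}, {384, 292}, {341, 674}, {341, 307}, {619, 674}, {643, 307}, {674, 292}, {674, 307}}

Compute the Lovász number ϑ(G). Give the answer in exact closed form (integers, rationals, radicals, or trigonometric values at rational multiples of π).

5

Vertex 672 has 6 neighbors: 651, 145, 135, 341, 643, 292.
N(923) = {941, 145, 384, 341, 619, 643}, |N(923)| = 6.
deg(307) = 6; N(307) = {994, 148, 145, 341, 643, 674}.
deg(384) = 6; N(384) = {994, 651, 923, 643, 674, 292}.
Regular of degree 6 on 15 vertices: Kneser-type, 2-subsets of [6].
The 3 distinct eigenvalues: [6.0, 1.0, -3.0].
Lovász (edge-transitive): ϑ = −15·(-3)/((6)−(-3)) = 5.
= 5.0000000… (decimal).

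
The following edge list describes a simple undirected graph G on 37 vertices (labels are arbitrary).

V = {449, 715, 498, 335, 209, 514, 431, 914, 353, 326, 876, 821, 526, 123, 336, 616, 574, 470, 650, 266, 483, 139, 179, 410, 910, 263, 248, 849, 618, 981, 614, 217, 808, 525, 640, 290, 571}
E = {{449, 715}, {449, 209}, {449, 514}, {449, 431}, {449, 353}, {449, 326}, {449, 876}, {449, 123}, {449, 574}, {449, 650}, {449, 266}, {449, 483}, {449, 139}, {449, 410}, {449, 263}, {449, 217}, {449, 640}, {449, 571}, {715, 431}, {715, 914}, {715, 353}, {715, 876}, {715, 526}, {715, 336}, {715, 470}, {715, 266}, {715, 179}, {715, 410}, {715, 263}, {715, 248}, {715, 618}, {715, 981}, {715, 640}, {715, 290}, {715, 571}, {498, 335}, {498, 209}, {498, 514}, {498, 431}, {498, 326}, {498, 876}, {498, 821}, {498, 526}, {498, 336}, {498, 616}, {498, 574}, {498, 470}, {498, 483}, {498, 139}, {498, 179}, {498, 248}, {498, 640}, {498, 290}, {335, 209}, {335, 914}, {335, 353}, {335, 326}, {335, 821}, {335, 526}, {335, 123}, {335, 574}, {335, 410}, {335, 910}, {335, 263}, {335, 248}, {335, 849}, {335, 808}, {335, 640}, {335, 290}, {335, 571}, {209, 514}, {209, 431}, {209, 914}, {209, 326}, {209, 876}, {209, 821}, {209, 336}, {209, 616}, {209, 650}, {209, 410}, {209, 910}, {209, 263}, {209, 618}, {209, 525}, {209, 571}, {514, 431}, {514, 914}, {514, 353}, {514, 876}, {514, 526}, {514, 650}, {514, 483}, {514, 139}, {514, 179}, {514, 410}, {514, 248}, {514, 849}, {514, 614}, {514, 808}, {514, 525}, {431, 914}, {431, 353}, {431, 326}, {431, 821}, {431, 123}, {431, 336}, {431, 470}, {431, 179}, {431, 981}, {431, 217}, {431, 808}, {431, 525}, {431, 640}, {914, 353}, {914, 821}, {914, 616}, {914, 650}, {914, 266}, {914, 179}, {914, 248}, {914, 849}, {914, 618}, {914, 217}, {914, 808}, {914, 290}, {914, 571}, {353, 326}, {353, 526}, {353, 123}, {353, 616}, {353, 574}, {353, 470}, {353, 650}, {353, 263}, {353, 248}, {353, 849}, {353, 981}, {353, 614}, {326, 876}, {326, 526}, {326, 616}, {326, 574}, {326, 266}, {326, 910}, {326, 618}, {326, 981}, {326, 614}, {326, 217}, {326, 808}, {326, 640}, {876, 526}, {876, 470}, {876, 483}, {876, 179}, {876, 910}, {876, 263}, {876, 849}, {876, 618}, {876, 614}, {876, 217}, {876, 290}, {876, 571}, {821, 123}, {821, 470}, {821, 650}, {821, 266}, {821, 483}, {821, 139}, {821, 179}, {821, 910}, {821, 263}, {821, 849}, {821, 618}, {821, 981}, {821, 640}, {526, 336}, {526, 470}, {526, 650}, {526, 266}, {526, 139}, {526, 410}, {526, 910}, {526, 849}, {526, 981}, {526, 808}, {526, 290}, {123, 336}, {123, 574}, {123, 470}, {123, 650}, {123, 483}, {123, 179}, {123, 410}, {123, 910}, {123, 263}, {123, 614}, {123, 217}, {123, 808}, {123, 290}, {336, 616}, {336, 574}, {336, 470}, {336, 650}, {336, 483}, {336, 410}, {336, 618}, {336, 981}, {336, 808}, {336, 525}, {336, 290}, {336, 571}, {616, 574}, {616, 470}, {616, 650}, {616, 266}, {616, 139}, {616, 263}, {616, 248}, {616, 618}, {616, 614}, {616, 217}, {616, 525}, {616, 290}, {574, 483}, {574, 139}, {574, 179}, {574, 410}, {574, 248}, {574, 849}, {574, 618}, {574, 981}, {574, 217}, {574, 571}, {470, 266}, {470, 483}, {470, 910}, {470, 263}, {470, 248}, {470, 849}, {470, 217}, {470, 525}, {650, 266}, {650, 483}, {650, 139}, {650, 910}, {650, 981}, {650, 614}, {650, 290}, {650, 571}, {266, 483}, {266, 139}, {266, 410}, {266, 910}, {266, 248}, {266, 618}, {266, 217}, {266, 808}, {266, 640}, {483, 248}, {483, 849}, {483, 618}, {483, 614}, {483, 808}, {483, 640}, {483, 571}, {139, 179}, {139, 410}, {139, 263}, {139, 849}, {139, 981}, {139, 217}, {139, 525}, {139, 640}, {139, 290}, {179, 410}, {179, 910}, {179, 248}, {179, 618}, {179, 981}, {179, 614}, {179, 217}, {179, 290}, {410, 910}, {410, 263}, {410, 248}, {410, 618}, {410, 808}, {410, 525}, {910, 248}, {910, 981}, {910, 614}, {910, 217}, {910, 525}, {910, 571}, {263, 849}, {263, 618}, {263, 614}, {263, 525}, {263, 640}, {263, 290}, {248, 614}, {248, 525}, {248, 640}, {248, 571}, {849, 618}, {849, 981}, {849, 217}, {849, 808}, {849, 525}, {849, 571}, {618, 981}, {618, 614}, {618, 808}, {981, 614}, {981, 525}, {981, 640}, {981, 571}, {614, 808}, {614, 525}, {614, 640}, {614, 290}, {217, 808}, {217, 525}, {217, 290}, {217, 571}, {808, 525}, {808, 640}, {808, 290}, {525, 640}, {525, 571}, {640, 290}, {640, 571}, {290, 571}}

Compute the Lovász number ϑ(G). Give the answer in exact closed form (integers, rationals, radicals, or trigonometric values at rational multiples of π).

sqrt(37)

deg(179) = 18; N(179) = {715, 498, 514, 431, 914, 876, 821, 123, 574, 139, 410, 910, 248, 618, 981, 614, 217, 290}.
Vertex 616 has 18 neighbors: 498, 209, 914, 353, 326, 336, 574, 470, 650, 266, 139, 263, 248, 618, 614, 217, 525, 290.
deg(514) = 18; N(514) = {449, 498, 209, 431, 914, 353, 876, 526, 650, 483, 139, 179, 410, 248, 849, 614, 808, 525}.
deg(290) = 18; N(290) = {715, 498, 335, 914, 876, 526, 123, 336, 616, 650, 139, 179, 263, 614, 217, 808, 640, 571}.
deg(v) = 18 for all v (|V|=37); Paley(37): SR with (k,λ,μ)=(18,8,9).
The 3 distinct eigenvalues: [18.0, 2.54138, -3.54138].
Lovász (edge-transitive): ϑ = −37·(-sqrt(37)/2 - 1/2)/((18)−(-sqrt(37)/2 - 1/2)) = sqrt(37).
≈ 6.0828 (to 4 d.p.).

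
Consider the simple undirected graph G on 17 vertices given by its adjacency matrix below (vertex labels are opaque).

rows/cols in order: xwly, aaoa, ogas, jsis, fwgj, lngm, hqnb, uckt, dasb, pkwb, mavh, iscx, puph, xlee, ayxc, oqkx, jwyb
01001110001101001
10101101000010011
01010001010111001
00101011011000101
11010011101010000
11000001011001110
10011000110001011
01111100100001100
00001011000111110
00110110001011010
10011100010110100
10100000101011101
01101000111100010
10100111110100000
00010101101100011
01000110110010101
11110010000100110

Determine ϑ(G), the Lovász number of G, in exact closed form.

deg(mavh) = 8; N(mavh) = {xwly, jsis, fwgj, lngm, pkwb, iscx, puph, ayxc}.
deg(ayxc) = 8; N(ayxc) = {jsis, lngm, uckt, dasb, mavh, iscx, oqkx, jwyb}.
N(pkwb) = {ogas, jsis, lngm, hqnb, mavh, puph, xlee, oqkx}, |N(pkwb)| = 8.
Vertex puph has 8 neighbors: aaoa, ogas, fwgj, dasb, pkwb, mavh, iscx, oqkx.
8-regular, N=17; Paley(17): SR with (k,λ,μ)=(8,3,4).
A has 3 distinct eigenvalues ≈ [8.0, 1.562, -2.562].
Lovász (edge-transitive): ϑ = −17·(-sqrt(17)/2 - 1/2)/((8)−(-sqrt(17)/2 - 1/2)) = sqrt(17).
ϑ(G) ≈ 4.12310563.

sqrt(17)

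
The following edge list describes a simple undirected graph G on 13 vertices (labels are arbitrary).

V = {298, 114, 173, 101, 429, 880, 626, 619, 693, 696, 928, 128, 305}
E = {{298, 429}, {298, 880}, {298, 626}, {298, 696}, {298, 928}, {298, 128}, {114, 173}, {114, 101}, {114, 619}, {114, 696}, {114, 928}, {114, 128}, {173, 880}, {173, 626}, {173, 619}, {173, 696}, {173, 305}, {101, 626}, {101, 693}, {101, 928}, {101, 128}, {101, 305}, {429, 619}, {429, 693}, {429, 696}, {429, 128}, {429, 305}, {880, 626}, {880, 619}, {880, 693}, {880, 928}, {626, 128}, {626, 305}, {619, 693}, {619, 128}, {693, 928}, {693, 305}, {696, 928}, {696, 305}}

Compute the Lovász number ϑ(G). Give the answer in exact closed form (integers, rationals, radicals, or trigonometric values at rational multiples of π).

sqrt(13)

deg(101) = 6; N(101) = {114, 626, 693, 928, 128, 305}.
N(173) = {114, 880, 626, 619, 696, 305}, |N(173)| = 6.
N(128) = {298, 114, 101, 429, 626, 619}, |N(128)| = 6.
N(114) = {173, 101, 619, 696, 928, 128}, |N(114)| = 6.
deg(v) = 6 for all v (|V|=13); strongly regular (13,6,2,3).
The 3 distinct eigenvalues: [6.0, 1.3028, -2.3028].
λ_max=6, λ_min=-sqrt(13)/2 - 1/2; ϑ = −13·λ_min/(λ_max−λ_min) = sqrt(13).
ϑ(G) ≈ 3.605551.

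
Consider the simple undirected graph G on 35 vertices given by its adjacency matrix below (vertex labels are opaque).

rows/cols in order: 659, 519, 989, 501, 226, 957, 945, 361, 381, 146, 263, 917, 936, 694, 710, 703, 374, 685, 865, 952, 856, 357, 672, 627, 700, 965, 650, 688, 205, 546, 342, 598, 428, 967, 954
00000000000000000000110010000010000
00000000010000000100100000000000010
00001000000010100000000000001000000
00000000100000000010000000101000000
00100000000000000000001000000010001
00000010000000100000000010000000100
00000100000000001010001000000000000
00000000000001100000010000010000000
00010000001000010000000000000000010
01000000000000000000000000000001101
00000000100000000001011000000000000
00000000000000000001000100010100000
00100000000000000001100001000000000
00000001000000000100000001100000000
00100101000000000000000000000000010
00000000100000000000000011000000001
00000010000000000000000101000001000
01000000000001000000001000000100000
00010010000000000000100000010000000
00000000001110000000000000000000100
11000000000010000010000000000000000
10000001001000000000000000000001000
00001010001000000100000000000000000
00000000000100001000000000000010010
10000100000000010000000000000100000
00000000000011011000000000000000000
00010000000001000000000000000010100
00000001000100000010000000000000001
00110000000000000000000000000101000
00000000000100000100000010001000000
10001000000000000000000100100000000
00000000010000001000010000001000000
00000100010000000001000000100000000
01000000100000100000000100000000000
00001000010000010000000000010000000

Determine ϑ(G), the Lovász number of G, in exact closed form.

15

N(519) = {146, 685, 856, 967}, |N(519)| = 4.
deg(501) = 4; N(501) = {381, 865, 650, 205}.
deg(865) = 4; N(865) = {501, 945, 856, 688}.
deg(967) = 4; N(967) = {519, 381, 710, 627}.
4-regular, N=35; Kneser K(7,3) on C(7,3)=35 vertices.
spec(A) ≈ [4.0, 2.0, -1.0, -3.0] (distinct, 3 d.p.).
ϑ = −N·λ_min/(λ_max−λ_min) = −35·(-3)/(4−(-3)) = 15.
= 15.0000000… (decimal).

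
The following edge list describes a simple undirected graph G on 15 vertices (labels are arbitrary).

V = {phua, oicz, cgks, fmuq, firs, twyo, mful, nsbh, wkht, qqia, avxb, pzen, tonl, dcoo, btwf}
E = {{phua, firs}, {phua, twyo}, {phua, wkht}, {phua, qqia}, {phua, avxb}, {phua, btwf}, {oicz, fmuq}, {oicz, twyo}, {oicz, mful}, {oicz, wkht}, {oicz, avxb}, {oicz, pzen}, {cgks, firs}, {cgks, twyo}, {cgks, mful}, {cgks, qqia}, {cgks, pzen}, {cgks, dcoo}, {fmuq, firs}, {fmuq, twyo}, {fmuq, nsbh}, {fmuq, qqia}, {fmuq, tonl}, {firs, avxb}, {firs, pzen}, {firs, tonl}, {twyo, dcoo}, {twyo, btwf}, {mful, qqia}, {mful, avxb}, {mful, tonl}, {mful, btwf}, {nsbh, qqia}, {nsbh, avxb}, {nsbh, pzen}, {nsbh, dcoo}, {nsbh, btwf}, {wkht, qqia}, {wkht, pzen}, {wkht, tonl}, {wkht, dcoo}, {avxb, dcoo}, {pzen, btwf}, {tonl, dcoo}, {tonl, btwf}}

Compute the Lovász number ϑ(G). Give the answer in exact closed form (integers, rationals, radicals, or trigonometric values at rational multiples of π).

deg(pzen) = 6; N(pzen) = {oicz, cgks, firs, nsbh, wkht, btwf}.
deg(wkht) = 6; N(wkht) = {phua, oicz, qqia, pzen, tonl, dcoo}.
N(cgks) = {firs, twyo, mful, qqia, pzen, dcoo}, |N(cgks)| = 6.
Vertex nsbh has 6 neighbors: fmuq, qqia, avxb, pzen, dcoo, btwf.
G on 15 vertices is 6-regular; Kneser-type, 2-subsets of [6].
A has 3 distinct eigenvalues ≈ [6.0, 1.0, -3.0].
Lovász (edge-transitive): ϑ = −15·(-3)/((6)−(-3)) = 5.
≈ 5.0000 (to 4 d.p.).

5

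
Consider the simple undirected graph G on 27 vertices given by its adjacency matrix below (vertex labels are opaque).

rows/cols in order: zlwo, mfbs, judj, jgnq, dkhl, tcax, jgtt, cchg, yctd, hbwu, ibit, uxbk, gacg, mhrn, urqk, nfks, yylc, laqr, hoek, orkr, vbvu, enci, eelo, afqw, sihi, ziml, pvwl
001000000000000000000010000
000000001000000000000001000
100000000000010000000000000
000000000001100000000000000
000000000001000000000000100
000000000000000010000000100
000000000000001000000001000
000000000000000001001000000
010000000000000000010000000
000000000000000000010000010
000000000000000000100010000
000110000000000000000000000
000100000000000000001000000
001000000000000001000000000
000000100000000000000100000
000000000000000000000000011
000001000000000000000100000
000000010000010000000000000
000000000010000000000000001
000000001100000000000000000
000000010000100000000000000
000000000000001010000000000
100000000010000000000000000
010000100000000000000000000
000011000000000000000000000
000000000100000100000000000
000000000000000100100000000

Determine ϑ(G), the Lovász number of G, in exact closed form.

27*cos(pi/27)/(cos(pi/27) + 1)

deg(ibit) = 2; N(ibit) = {hoek, eelo}.
N(sihi) = {dkhl, tcax}, |N(sihi)| = 2.
N(uxbk) = {jgnq, dkhl}, |N(uxbk)| = 2.
N(mhrn) = {judj, laqr}, |N(mhrn)| = 2.
G on 27 vertices is 2-regular; a single 27-cycle (edge-transitive).
The 14 distinct eigenvalues: [2.0, 1.94609, 1.78727, 1.53209, 1.19432, 0.79216, 0.3473, -0.11629, -0.57361, -1.0, -1.37248, -1.67098, -1.87939, -1.98648].
Lovász (edge-transitive): ϑ = −27·(-2*cos(pi/27))/((2)−(-2*cos(pi/27))) = 27*cos(pi/27)/(cos(pi/27) + 1).
ϑ(G) ≈ 13.454204.
Check 13 ≤ 27*cos(pi/27)/(cos(pi/27) + 1) ≤ 14: both strict.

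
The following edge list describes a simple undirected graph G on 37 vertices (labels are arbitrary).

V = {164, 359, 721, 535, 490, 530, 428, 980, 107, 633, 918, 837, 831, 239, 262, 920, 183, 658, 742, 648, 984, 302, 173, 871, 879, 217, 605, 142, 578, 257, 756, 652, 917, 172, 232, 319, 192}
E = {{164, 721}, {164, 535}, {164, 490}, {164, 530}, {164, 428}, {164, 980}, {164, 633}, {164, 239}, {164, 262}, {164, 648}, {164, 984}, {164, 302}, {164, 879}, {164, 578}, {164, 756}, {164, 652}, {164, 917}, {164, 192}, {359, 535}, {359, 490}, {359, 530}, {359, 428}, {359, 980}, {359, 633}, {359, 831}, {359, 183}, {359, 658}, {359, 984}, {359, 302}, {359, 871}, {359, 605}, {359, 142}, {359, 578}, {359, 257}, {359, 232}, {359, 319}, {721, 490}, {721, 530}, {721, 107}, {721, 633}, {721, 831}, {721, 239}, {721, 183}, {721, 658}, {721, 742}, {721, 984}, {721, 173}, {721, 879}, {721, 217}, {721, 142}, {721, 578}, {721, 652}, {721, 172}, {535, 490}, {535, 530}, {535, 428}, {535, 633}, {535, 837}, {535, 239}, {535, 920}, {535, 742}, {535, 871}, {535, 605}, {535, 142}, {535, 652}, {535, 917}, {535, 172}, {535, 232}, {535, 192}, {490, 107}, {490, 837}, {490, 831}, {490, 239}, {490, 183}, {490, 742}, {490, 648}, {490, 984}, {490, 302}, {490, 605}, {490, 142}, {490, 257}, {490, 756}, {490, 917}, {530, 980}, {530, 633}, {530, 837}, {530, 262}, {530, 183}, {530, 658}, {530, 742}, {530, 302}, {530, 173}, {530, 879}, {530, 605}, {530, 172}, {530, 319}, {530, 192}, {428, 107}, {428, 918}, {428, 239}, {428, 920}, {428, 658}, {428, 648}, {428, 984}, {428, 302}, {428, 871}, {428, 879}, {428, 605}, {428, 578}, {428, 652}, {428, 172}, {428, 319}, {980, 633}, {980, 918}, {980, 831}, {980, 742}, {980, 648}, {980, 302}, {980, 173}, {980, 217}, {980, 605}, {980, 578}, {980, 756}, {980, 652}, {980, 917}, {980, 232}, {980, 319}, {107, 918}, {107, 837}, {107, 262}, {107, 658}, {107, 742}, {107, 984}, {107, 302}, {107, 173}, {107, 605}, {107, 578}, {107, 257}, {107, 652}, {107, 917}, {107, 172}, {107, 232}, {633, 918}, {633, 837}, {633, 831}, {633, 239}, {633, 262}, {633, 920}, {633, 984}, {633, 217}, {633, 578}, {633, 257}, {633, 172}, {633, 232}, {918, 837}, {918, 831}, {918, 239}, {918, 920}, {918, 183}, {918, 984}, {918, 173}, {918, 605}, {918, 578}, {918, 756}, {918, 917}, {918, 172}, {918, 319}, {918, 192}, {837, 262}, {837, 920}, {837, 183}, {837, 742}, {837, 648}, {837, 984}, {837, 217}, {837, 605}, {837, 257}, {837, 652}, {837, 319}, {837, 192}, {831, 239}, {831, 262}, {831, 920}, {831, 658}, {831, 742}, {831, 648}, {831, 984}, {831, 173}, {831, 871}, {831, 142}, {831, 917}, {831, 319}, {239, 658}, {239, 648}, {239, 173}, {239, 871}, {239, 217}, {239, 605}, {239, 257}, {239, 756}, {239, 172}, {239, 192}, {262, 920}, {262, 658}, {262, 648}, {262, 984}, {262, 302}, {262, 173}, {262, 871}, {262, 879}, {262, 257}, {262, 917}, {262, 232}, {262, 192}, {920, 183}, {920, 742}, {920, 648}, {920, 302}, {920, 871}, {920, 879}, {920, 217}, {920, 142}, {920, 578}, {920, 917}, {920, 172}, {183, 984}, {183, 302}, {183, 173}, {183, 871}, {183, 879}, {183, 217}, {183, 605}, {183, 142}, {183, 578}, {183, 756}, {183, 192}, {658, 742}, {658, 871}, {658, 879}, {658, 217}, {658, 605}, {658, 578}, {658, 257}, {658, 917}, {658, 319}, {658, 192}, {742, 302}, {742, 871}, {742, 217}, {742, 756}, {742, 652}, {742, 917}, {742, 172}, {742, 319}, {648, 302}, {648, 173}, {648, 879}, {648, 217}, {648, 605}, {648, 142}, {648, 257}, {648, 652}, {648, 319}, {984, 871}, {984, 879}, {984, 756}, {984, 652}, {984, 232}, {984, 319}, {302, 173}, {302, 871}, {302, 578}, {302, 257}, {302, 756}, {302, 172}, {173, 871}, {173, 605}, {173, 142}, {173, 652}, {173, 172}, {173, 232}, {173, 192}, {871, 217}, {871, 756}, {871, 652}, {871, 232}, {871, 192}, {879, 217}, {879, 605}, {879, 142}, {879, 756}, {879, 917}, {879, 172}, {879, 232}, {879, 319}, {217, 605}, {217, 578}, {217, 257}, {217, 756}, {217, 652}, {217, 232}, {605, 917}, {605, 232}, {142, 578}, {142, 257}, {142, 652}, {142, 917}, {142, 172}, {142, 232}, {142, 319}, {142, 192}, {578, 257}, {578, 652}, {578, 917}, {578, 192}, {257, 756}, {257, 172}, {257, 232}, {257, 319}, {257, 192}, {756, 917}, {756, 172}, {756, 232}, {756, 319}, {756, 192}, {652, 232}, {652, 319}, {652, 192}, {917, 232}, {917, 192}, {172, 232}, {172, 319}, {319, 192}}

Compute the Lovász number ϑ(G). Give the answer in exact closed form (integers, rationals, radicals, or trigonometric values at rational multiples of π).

Vertex 232 has 18 neighbors: 359, 535, 980, 107, 633, 262, 984, 173, 871, 879, 217, 605, 142, 257, 756, 652, 917, 172.
N(107) = {721, 490, 428, 918, 837, 262, 658, 742, 984, 302, 173, 605, 578, 257, 652, 917, 172, 232}, |N(107)| = 18.
N(302) = {164, 359, 490, 530, 428, 980, 107, 262, 920, 183, 742, 648, 173, 871, 578, 257, 756, 172}, |N(302)| = 18.
Vertex 917 has 18 neighbors: 164, 535, 490, 980, 107, 918, 831, 262, 920, 658, 742, 879, 605, 142, 578, 756, 232, 192.
deg(v) = 18 for all v (|V|=37); SR(37,18,8,9) — a Paley graph.
A has 3 distinct eigenvalues ≈ [18.0, 2.541, -3.541].
Lovász: ϑ = −37(-sqrt(37)/2 - 1/2)/(18+-(-sqrt(37)/2 - 1/2)) = sqrt(37).
≈ 6.0828 (to 4 d.p.).

sqrt(37)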